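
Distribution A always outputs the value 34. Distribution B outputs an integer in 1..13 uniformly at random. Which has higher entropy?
B

A is deterministic, so H(A) = 0. B is uniform over 13 outcomes, so H(B) = log₂(13) = 3.700 bits. Any distribution with genuine randomness has higher entropy than a deterministic one.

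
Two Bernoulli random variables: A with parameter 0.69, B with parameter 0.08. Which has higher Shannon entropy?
A

For binary distributions, entropy is maximized at p=0.5 and decreases as p moves toward 0 or 1.

H(A) = H(0.69) = 0.8932 bits
H(B) = H(0.08) = 0.4022 bits

Distribution A (p=0.69) is closer to uniform (p=0.5), so it has higher entropy.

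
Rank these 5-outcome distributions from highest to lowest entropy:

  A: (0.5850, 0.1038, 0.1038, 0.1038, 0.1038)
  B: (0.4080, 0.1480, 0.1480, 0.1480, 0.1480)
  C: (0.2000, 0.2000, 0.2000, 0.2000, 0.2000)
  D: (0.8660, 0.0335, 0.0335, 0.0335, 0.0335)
C > B > A > D

Key insight: Entropy is maximized by uniform distributions and minimized by concentrated distributions.

Entropies:
  H(A) = 1.8091 bits
  H(B) = 2.1594 bits
  H(C) = 2.3219 bits
  H(D) = 0.8363 bits

Ranking: C > B > A > D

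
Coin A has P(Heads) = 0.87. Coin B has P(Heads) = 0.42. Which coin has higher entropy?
B

For binary distributions, entropy is maximized at p=0.5 and decreases as p moves toward 0 or 1.

H(A) = H(0.87) = 0.5574 bits
H(B) = H(0.42) = 0.9815 bits

Distribution B (p=0.42) is closer to uniform (p=0.5), so it has higher entropy.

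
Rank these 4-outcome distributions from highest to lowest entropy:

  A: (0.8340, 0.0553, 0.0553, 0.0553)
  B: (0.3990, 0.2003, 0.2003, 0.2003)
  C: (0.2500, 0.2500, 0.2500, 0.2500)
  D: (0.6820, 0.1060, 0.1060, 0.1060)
C > B > D > A

Key insight: Entropy is maximized by uniform distributions and minimized by concentrated distributions.

Entropies:
  H(A) = 0.9116 bits
  H(B) = 1.9229 bits
  H(C) = 2.0000 bits
  H(D) = 1.4062 bits

Ranking: C > B > D > A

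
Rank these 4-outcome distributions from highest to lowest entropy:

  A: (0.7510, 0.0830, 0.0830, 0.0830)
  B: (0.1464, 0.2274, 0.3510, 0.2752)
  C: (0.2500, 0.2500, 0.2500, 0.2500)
C > B > A

Key insight: Entropy is maximized by uniform distributions and minimized by concentrated distributions.

- Uniform distributions have maximum entropy log₂(4) = 2.0000 bits
- The more "peaked" or concentrated a distribution, the lower its entropy

Entropies:
  H(A) = 1.2043 bits
  H(B) = 1.9341 bits
  H(C) = 2.0000 bits

Ranking: C > B > A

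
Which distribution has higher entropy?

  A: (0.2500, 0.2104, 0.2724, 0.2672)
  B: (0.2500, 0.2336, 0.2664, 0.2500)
B

Both distributions are close to uniform, making this a harder comparison.

H(A) = 1.9930 bits
H(B) = 1.9984 bits

The distribution closer to uniform has higher entropy.
Answer: B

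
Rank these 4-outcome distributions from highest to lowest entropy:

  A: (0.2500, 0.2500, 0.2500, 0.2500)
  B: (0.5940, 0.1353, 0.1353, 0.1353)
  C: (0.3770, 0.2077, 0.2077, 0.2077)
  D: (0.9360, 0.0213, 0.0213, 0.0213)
A > C > B > D

Key insight: Entropy is maximized by uniform distributions and minimized by concentrated distributions.

Entropies:
  H(A) = 2.0000 bits
  H(B) = 1.6178 bits
  H(C) = 1.9433 bits
  H(D) = 0.4446 bits

Ranking: A > C > B > D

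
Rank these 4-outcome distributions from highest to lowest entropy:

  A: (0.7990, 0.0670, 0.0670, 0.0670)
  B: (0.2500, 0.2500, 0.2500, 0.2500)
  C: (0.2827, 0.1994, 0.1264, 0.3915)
B > C > A

Key insight: Entropy is maximized by uniform distributions and minimized by concentrated distributions.

- Uniform distributions have maximum entropy log₂(4) = 2.0000 bits
- The more "peaked" or concentrated a distribution, the lower its entropy

Entropies:
  H(A) = 1.0425 bits
  H(B) = 2.0000 bits
  H(C) = 1.8859 bits

Ranking: B > C > A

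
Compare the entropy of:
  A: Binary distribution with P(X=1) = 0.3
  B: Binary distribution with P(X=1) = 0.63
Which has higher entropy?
B

For binary distributions, entropy is maximized at p=0.5 and decreases as p moves toward 0 or 1.

H(A) = H(0.3) = 0.8813 bits
H(B) = H(0.63) = 0.9507 bits

Distribution B (p=0.63) is closer to uniform (p=0.5), so it has higher entropy.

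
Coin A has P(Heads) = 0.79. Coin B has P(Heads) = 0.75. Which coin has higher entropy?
B

For binary distributions, entropy is maximized at p=0.5 and decreases as p moves toward 0 or 1.

H(A) = H(0.79) = 0.7415 bits
H(B) = H(0.75) = 0.8113 bits

Distribution B (p=0.75) is closer to uniform (p=0.5), so it has higher entropy.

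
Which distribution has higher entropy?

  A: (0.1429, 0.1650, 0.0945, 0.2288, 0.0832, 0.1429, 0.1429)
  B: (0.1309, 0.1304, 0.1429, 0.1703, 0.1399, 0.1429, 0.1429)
B

Both distributions are close to uniform, making this a harder comparison.

H(A) = 2.7389 bits
H(B) = 2.8022 bits

The distribution closer to uniform has higher entropy.
Answer: B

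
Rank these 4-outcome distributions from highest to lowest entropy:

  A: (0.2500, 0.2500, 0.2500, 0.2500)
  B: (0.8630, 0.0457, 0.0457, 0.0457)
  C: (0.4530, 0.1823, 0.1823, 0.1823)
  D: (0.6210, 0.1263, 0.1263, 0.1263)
A > C > D > B

Key insight: Entropy is maximized by uniform distributions and minimized by concentrated distributions.

Entropies:
  H(A) = 2.0000 bits
  H(B) = 0.7935 bits
  H(C) = 1.8606 bits
  H(D) = 1.5580 bits

Ranking: A > C > D > B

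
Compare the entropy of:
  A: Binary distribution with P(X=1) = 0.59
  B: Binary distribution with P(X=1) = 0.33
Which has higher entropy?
A

For binary distributions, entropy is maximized at p=0.5 and decreases as p moves toward 0 or 1.

H(A) = H(0.59) = 0.9765 bits
H(B) = H(0.33) = 0.9149 bits

Distribution A (p=0.59) is closer to uniform (p=0.5), so it has higher entropy.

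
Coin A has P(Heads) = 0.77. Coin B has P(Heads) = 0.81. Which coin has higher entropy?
A

For binary distributions, entropy is maximized at p=0.5 and decreases as p moves toward 0 or 1.

H(A) = H(0.77) = 0.7780 bits
H(B) = H(0.81) = 0.7015 bits

Distribution A (p=0.77) is closer to uniform (p=0.5), so it has higher entropy.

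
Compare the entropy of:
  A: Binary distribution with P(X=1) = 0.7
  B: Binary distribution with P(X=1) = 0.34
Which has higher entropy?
B

For binary distributions, entropy is maximized at p=0.5 and decreases as p moves toward 0 or 1.

H(A) = H(0.7) = 0.8813 bits
H(B) = H(0.34) = 0.9248 bits

Distribution B (p=0.34) is closer to uniform (p=0.5), so it has higher entropy.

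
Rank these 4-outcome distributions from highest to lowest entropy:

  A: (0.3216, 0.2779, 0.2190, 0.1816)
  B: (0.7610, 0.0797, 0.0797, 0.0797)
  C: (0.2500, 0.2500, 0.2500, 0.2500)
C > A > B

Key insight: Entropy is maximized by uniform distributions and minimized by concentrated distributions.

- Uniform distributions have maximum entropy log₂(4) = 2.0000 bits
- The more "peaked" or concentrated a distribution, the lower its entropy

Entropies:
  H(A) = 1.9664 bits
  H(B) = 1.1722 bits
  H(C) = 2.0000 bits

Ranking: C > A > B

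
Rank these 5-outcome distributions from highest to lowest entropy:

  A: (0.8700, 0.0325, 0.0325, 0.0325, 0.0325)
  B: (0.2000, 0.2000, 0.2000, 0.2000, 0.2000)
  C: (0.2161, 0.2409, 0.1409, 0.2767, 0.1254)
B > C > A

Key insight: Entropy is maximized by uniform distributions and minimized by concentrated distributions.

- Uniform distributions have maximum entropy log₂(5) = 2.3219 bits
- The more "peaked" or concentrated a distribution, the lower its entropy

Entropies:
  H(A) = 0.8174 bits
  H(B) = 2.3219 bits
  H(C) = 2.2592 bits

Ranking: B > C > A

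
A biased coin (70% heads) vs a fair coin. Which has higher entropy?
Fair coin

The fair coin is uniform (p=0.5), maximizing binary entropy at 1 bit. The biased coin has H(0.70) ≈ 0.881 bits — its outcome is more predictable, so its entropy is lower.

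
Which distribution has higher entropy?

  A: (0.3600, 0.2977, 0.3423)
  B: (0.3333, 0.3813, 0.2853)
A

Both distributions are close to uniform, making this a harder comparison.

H(A) = 1.5804 bits
H(B) = 1.5750 bits

The distribution closer to uniform has higher entropy.
Answer: A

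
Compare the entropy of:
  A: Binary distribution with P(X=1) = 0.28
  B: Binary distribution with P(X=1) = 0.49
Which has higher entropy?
B

For binary distributions, entropy is maximized at p=0.5 and decreases as p moves toward 0 or 1.

H(A) = H(0.28) = 0.8555 bits
H(B) = H(0.49) = 0.9997 bits

Distribution B (p=0.49) is closer to uniform (p=0.5), so it has higher entropy.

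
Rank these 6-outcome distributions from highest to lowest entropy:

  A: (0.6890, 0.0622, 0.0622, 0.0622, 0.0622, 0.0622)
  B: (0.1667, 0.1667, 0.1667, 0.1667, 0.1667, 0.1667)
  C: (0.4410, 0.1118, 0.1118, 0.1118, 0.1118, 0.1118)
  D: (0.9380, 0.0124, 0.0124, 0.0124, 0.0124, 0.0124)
B > C > A > D

Key insight: Entropy is maximized by uniform distributions and minimized by concentrated distributions.

Entropies:
  H(A) = 1.6164 bits
  H(B) = 2.5850 bits
  H(C) = 2.2879 bits
  H(D) = 0.4793 bits

Ranking: B > C > A > D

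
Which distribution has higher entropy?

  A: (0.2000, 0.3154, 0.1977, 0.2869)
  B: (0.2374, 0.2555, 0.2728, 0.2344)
B

Both distributions are close to uniform, making this a harder comparison.

H(A) = 1.9686 bits
H(B) = 1.9973 bits

The distribution closer to uniform has higher entropy.
Answer: B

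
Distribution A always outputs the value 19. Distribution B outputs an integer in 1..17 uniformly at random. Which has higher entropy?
B

A is deterministic, so H(A) = 0. B is uniform over 17 outcomes, so H(B) = log₂(17) = 4.087 bits. Any distribution with genuine randomness has higher entropy than a deterministic one.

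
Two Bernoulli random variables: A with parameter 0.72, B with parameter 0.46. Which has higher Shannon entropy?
B

For binary distributions, entropy is maximized at p=0.5 and decreases as p moves toward 0 or 1.

H(A) = H(0.72) = 0.8555 bits
H(B) = H(0.46) = 0.9954 bits

Distribution B (p=0.46) is closer to uniform (p=0.5), so it has higher entropy.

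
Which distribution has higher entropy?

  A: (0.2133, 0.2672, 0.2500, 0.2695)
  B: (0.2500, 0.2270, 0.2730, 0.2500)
B

Both distributions are close to uniform, making this a harder comparison.

H(A) = 1.9940 bits
H(B) = 1.9969 bits

The distribution closer to uniform has higher entropy.
Answer: B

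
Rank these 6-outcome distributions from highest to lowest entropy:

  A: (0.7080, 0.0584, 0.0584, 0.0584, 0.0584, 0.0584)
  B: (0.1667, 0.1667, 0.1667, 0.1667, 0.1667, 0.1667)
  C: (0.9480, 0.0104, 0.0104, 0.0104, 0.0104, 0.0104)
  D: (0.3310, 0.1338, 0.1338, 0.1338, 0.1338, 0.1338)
B > D > A > C

Key insight: Entropy is maximized by uniform distributions and minimized by concentrated distributions.

Entropies:
  H(A) = 1.5493 bits
  H(B) = 2.5850 bits
  H(C) = 0.4156 bits
  H(D) = 2.4693 bits

Ranking: B > D > A > C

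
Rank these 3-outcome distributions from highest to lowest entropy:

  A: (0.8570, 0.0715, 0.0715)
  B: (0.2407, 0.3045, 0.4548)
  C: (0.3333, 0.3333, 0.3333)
C > B > A

Key insight: Entropy is maximized by uniform distributions and minimized by concentrated distributions.

- Uniform distributions have maximum entropy log₂(3) = 1.5850 bits
- The more "peaked" or concentrated a distribution, the lower its entropy

Entropies:
  H(A) = 0.7350 bits
  H(B) = 1.5339 bits
  H(C) = 1.5850 bits

Ranking: C > B > A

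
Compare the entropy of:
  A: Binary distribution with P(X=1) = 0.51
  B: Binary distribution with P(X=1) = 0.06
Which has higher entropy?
A

For binary distributions, entropy is maximized at p=0.5 and decreases as p moves toward 0 or 1.

H(A) = H(0.51) = 0.9997 bits
H(B) = H(0.06) = 0.3274 bits

Distribution A (p=0.51) is closer to uniform (p=0.5), so it has higher entropy.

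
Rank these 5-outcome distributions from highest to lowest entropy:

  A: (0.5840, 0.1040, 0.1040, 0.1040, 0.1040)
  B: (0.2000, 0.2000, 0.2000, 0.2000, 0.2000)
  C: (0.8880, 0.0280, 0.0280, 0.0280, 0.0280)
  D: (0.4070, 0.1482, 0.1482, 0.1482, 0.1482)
B > D > A > C

Key insight: Entropy is maximized by uniform distributions and minimized by concentrated distributions.

Entropies:
  H(A) = 1.8115 bits
  H(B) = 2.3219 bits
  H(C) = 0.7299 bits
  H(D) = 2.1609 bits

Ranking: B > D > A > C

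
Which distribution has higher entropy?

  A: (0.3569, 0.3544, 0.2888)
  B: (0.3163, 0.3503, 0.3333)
B

Both distributions are close to uniform, making this a harder comparison.

H(A) = 1.5783 bits
H(B) = 1.5837 bits

The distribution closer to uniform has higher entropy.
Answer: B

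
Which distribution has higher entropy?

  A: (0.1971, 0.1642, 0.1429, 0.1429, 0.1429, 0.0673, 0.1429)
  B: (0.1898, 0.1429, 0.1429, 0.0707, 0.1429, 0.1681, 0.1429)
B

Both distributions are close to uniform, making this a harder comparison.

H(A) = 2.7560 bits
H(B) = 2.7619 bits

The distribution closer to uniform has higher entropy.
Answer: B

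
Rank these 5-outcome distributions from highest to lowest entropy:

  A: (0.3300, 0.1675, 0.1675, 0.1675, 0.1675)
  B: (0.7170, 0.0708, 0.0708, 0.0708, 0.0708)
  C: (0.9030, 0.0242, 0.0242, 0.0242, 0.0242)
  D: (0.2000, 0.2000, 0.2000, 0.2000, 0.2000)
D > A > B > C

Key insight: Entropy is maximized by uniform distributions and minimized by concentrated distributions.

Entropies:
  H(A) = 2.2549 bits
  H(B) = 1.4255 bits
  H(C) = 0.6534 bits
  H(D) = 2.3219 bits

Ranking: D > A > B > C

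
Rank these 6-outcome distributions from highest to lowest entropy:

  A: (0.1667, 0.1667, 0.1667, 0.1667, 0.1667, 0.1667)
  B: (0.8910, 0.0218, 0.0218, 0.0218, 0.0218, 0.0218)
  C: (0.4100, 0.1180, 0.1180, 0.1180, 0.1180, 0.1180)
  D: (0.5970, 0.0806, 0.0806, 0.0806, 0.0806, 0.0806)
A > C > D > B

Key insight: Entropy is maximized by uniform distributions and minimized by concentrated distributions.

Entropies:
  H(A) = 2.5850 bits
  H(B) = 0.7500 bits
  H(C) = 2.3464 bits
  H(D) = 1.9084 bits

Ranking: A > C > D > B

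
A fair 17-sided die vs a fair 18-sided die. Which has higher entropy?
18-sided die

Both are uniform distributions; for uniform over n outcomes, H = log₂(n). H(17-sided) = log₂(17) = 4.087 bits and H(18-sided) = log₂(18) = 4.170 bits. More outcomes in a uniform distribution means higher entropy.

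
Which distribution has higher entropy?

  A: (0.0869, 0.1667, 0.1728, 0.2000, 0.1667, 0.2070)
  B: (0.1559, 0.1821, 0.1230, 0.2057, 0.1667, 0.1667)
B

Both distributions are close to uniform, making this a harder comparison.

H(A) = 2.5403 bits
H(B) = 2.5682 bits

The distribution closer to uniform has higher entropy.
Answer: B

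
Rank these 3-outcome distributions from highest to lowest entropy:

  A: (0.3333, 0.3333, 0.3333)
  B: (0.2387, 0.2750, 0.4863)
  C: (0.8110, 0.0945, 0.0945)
A > B > C

Key insight: Entropy is maximized by uniform distributions and minimized by concentrated distributions.

- Uniform distributions have maximum entropy log₂(3) = 1.5850 bits
- The more "peaked" or concentrated a distribution, the lower its entropy

Entropies:
  H(A) = 1.5850 bits
  H(B) = 1.5113 bits
  H(C) = 0.8884 bits

Ranking: A > B > C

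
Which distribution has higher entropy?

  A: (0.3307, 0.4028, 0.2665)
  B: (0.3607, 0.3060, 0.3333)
B

Both distributions are close to uniform, making this a harder comparison.

H(A) = 1.5648 bits
H(B) = 1.5817 bits

The distribution closer to uniform has higher entropy.
Answer: B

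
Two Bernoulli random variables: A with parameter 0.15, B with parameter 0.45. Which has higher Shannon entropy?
B

For binary distributions, entropy is maximized at p=0.5 and decreases as p moves toward 0 or 1.

H(A) = H(0.15) = 0.6098 bits
H(B) = H(0.45) = 0.9928 bits

Distribution B (p=0.45) is closer to uniform (p=0.5), so it has higher entropy.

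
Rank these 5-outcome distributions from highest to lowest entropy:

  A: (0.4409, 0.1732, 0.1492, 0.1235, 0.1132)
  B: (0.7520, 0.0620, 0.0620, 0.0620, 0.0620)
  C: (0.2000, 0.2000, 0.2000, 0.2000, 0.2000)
C > A > B

Key insight: Entropy is maximized by uniform distributions and minimized by concentrated distributions.

- Uniform distributions have maximum entropy log₂(5) = 2.3219 bits
- The more "peaked" or concentrated a distribution, the lower its entropy

Entropies:
  H(A) = 2.0969 bits
  H(B) = 1.3041 bits
  H(C) = 2.3219 bits

Ranking: C > A > B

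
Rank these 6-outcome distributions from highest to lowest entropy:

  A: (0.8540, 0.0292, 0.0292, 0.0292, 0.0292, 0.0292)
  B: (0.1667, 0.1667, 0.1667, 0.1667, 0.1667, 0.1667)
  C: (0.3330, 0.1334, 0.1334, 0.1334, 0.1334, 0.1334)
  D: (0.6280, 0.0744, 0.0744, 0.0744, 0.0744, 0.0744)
B > C > D > A

Key insight: Entropy is maximized by uniform distributions and minimized by concentrated distributions.

Entropies:
  H(A) = 0.9387 bits
  H(B) = 2.5850 bits
  H(C) = 2.4667 bits
  H(D) = 1.8160 bits

Ranking: B > C > D > A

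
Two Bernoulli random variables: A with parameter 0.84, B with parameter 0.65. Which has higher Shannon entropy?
B

For binary distributions, entropy is maximized at p=0.5 and decreases as p moves toward 0 or 1.

H(A) = H(0.84) = 0.6343 bits
H(B) = H(0.65) = 0.9341 bits

Distribution B (p=0.65) is closer to uniform (p=0.5), so it has higher entropy.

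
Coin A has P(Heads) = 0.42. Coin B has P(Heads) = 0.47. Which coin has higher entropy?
B

For binary distributions, entropy is maximized at p=0.5 and decreases as p moves toward 0 or 1.

H(A) = H(0.42) = 0.9815 bits
H(B) = H(0.47) = 0.9974 bits

Distribution B (p=0.47) is closer to uniform (p=0.5), so it has higher entropy.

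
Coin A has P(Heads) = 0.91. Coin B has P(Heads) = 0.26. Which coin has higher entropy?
B

For binary distributions, entropy is maximized at p=0.5 and decreases as p moves toward 0 or 1.

H(A) = H(0.91) = 0.4365 bits
H(B) = H(0.26) = 0.8267 bits

Distribution B (p=0.26) is closer to uniform (p=0.5), so it has higher entropy.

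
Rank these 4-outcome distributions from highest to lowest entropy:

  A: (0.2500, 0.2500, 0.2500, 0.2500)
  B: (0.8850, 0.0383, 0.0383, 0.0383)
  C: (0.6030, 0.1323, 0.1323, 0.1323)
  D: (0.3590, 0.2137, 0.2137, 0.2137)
A > D > C > B

Key insight: Entropy is maximized by uniform distributions and minimized by concentrated distributions.

Entropies:
  H(A) = 2.0000 bits
  H(B) = 0.6971 bits
  H(C) = 1.5984 bits
  H(D) = 1.9578 bits

Ranking: A > D > C > B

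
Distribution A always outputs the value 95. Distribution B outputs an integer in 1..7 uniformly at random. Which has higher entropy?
B

A is deterministic, so H(A) = 0. B is uniform over 7 outcomes, so H(B) = log₂(7) = 2.807 bits. Any distribution with genuine randomness has higher entropy than a deterministic one.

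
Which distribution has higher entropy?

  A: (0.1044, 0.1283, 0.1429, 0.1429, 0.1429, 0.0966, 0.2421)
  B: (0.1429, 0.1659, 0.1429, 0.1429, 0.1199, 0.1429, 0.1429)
B

Both distributions are close to uniform, making this a harder comparison.

H(A) = 2.7447 bits
H(B) = 2.8020 bits

The distribution closer to uniform has higher entropy.
Answer: B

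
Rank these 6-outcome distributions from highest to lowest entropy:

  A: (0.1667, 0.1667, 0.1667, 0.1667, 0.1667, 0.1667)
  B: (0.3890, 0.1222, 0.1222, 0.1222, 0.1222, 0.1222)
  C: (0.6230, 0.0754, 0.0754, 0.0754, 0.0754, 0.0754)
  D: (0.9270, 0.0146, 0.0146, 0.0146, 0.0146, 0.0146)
A > B > C > D

Key insight: Entropy is maximized by uniform distributions and minimized by concentrated distributions.

Entropies:
  H(A) = 2.5850 bits
  H(B) = 2.3828 bits
  H(C) = 1.8313 bits
  H(D) = 0.5465 bits

Ranking: A > B > C > D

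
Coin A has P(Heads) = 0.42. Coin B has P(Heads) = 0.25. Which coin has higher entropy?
A

For binary distributions, entropy is maximized at p=0.5 and decreases as p moves toward 0 or 1.

H(A) = H(0.42) = 0.9815 bits
H(B) = H(0.25) = 0.8113 bits

Distribution A (p=0.42) is closer to uniform (p=0.5), so it has higher entropy.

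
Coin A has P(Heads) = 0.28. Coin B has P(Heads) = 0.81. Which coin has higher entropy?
A

For binary distributions, entropy is maximized at p=0.5 and decreases as p moves toward 0 or 1.

H(A) = H(0.28) = 0.8555 bits
H(B) = H(0.81) = 0.7015 bits

Distribution A (p=0.28) is closer to uniform (p=0.5), so it has higher entropy.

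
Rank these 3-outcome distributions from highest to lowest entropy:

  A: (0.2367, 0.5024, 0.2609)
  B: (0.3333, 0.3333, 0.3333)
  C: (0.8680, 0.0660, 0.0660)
B > A > C

Key insight: Entropy is maximized by uniform distributions and minimized by concentrated distributions.

- Uniform distributions have maximum entropy log₂(3) = 1.5850 bits
- The more "peaked" or concentrated a distribution, the lower its entropy

Entropies:
  H(A) = 1.4968 bits
  H(B) = 1.5850 bits
  H(C) = 0.6949 bits

Ranking: B > A > C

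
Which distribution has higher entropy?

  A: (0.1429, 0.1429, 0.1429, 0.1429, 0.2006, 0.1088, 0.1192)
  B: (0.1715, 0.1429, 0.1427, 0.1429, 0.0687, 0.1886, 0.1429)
A

Both distributions are close to uniform, making this a harder comparison.

H(A) = 2.7830 bits
H(B) = 2.7595 bits

The distribution closer to uniform has higher entropy.
Answer: A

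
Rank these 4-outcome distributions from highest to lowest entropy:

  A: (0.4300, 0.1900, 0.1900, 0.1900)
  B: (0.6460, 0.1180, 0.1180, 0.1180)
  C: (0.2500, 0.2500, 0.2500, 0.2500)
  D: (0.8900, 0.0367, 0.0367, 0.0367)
C > A > B > D

Key insight: Entropy is maximized by uniform distributions and minimized by concentrated distributions.

Entropies:
  H(A) = 1.8892 bits
  H(B) = 1.4987 bits
  H(C) = 2.0000 bits
  H(D) = 0.6743 bits

Ranking: C > A > B > D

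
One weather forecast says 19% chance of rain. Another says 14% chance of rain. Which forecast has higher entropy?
19% forecast

Treat each forecast as a Bernoulli distribution. Binary entropy is maximized at p=0.5 and falls off symmetrically toward 0 or 1. The 19% forecast is closer to 50%, so it is more uncertain. H(19%) ≈ 0.701 bits, H(14%) ≈ 0.584 bits.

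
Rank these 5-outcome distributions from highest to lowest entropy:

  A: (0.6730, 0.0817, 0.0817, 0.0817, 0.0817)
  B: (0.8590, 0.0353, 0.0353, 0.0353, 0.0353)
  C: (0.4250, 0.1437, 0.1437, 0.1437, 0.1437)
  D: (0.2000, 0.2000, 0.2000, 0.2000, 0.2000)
D > C > A > B

Key insight: Entropy is maximized by uniform distributions and minimized by concentrated distributions.

Entropies:
  H(A) = 1.5658 bits
  H(B) = 0.8689 bits
  H(C) = 2.1337 bits
  H(D) = 2.3219 bits

Ranking: D > C > A > B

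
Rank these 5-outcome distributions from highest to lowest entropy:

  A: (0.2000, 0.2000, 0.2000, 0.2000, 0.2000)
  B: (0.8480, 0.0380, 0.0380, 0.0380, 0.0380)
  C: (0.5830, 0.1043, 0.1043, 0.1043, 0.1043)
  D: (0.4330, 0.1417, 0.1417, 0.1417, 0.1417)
A > D > C > B

Key insight: Entropy is maximized by uniform distributions and minimized by concentrated distributions.

Entropies:
  H(A) = 2.3219 bits
  H(B) = 0.9188 bits
  H(C) = 1.8140 bits
  H(D) = 2.1210 bits

Ranking: A > D > C > B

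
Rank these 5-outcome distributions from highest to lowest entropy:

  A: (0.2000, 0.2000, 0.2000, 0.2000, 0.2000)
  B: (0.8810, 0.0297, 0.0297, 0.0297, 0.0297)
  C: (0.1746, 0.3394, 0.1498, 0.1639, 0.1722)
A > C > B

Key insight: Entropy is maximized by uniform distributions and minimized by concentrated distributions.

- Uniform distributions have maximum entropy log₂(5) = 2.3219 bits
- The more "peaked" or concentrated a distribution, the lower its entropy

Entropies:
  H(A) = 2.3219 bits
  H(B) = 0.7645 bits
  H(C) = 2.2438 bits

Ranking: A > C > B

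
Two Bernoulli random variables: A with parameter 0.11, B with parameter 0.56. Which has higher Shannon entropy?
B

For binary distributions, entropy is maximized at p=0.5 and decreases as p moves toward 0 or 1.

H(A) = H(0.11) = 0.4999 bits
H(B) = H(0.56) = 0.9896 bits

Distribution B (p=0.56) is closer to uniform (p=0.5), so it has higher entropy.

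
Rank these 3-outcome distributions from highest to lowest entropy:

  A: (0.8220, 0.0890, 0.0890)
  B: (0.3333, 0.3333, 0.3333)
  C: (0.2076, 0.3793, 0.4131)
B > C > A

Key insight: Entropy is maximized by uniform distributions and minimized by concentrated distributions.

- Uniform distributions have maximum entropy log₂(3) = 1.5850 bits
- The more "peaked" or concentrated a distribution, the lower its entropy

Entropies:
  H(A) = 0.8537 bits
  H(B) = 1.5850 bits
  H(C) = 1.5282 bits

Ranking: B > C > A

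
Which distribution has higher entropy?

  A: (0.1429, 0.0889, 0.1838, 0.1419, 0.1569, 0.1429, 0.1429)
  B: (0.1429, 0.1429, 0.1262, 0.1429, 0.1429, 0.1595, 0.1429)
B

Both distributions are close to uniform, making this a harder comparison.

H(A) = 2.7817 bits
H(B) = 2.8045 bits

The distribution closer to uniform has higher entropy.
Answer: B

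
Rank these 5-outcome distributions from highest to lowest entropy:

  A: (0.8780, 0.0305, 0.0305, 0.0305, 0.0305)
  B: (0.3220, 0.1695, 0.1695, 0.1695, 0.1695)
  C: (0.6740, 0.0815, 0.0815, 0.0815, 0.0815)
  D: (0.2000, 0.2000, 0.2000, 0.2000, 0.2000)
D > B > C > A

Key insight: Entropy is maximized by uniform distributions and minimized by concentrated distributions.

Entropies:
  H(A) = 0.7791 bits
  H(B) = 2.2625 bits
  H(C) = 1.5628 bits
  H(D) = 2.3219 bits

Ranking: D > B > C > A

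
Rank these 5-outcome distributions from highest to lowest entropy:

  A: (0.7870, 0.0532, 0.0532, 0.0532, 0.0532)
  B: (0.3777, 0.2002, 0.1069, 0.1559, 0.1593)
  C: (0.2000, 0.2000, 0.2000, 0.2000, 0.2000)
C > B > A

Key insight: Entropy is maximized by uniform distributions and minimized by concentrated distributions.

- Uniform distributions have maximum entropy log₂(5) = 2.3219 bits
- The more "peaked" or concentrated a distribution, the lower its entropy

Entropies:
  H(A) = 1.1732 bits
  H(B) = 2.1802 bits
  H(C) = 2.3219 bits

Ranking: C > B > A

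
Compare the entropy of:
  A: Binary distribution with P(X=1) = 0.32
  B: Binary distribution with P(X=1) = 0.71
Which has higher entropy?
A

For binary distributions, entropy is maximized at p=0.5 and decreases as p moves toward 0 or 1.

H(A) = H(0.32) = 0.9044 bits
H(B) = H(0.71) = 0.8687 bits

Distribution A (p=0.32) is closer to uniform (p=0.5), so it has higher entropy.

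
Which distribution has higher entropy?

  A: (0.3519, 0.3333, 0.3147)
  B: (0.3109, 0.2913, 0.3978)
A

Both distributions are close to uniform, making this a harder comparison.

H(A) = 1.5835 bits
H(B) = 1.5714 bits

The distribution closer to uniform has higher entropy.
Answer: A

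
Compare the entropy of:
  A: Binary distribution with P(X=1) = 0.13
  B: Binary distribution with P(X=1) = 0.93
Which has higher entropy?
A

For binary distributions, entropy is maximized at p=0.5 and decreases as p moves toward 0 or 1.

H(A) = H(0.13) = 0.5574 bits
H(B) = H(0.93) = 0.3659 bits

Distribution A (p=0.13) is closer to uniform (p=0.5), so it has higher entropy.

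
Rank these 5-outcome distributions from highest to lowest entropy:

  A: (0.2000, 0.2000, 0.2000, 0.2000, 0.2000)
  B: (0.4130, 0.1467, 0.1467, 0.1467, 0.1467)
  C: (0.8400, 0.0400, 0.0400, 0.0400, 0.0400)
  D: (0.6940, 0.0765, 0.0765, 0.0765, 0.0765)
A > B > D > C

Key insight: Entropy is maximized by uniform distributions and minimized by concentrated distributions.

Entropies:
  H(A) = 2.3219 bits
  H(B) = 2.1520 bits
  H(C) = 0.9543 bits
  H(D) = 1.5005 bits

Ranking: A > B > D > C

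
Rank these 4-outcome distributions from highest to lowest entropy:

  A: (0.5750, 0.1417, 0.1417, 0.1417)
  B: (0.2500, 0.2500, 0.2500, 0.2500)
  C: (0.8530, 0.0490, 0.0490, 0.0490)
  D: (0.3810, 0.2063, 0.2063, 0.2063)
B > D > A > C

Key insight: Entropy is maximized by uniform distributions and minimized by concentrated distributions.

Entropies:
  H(A) = 1.6573 bits
  H(B) = 2.0000 bits
  H(C) = 0.8353 bits
  H(D) = 1.9398 bits

Ranking: B > D > A > C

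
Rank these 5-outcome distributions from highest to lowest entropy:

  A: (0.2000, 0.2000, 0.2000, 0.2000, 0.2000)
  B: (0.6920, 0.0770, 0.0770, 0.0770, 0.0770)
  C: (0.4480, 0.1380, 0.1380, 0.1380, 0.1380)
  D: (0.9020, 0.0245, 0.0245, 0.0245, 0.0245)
A > C > B > D

Key insight: Entropy is maximized by uniform distributions and minimized by concentrated distributions.

Entropies:
  H(A) = 2.3219 bits
  H(B) = 1.5069 bits
  H(C) = 2.0962 bits
  H(D) = 0.6586 bits

Ranking: A > C > B > D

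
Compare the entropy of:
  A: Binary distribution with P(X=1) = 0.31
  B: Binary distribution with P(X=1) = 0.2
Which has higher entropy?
A

For binary distributions, entropy is maximized at p=0.5 and decreases as p moves toward 0 or 1.

H(A) = H(0.31) = 0.8932 bits
H(B) = H(0.2) = 0.7219 bits

Distribution A (p=0.31) is closer to uniform (p=0.5), so it has higher entropy.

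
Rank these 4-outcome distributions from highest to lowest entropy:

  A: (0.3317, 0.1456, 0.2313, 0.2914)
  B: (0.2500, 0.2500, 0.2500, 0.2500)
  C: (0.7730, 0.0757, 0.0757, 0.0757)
B > A > C

Key insight: Entropy is maximized by uniform distributions and minimized by concentrated distributions.

- Uniform distributions have maximum entropy log₂(4) = 2.0000 bits
- The more "peaked" or concentrated a distribution, the lower its entropy

Entropies:
  H(A) = 1.9397 bits
  H(B) = 2.0000 bits
  H(C) = 1.1325 bits

Ranking: B > A > C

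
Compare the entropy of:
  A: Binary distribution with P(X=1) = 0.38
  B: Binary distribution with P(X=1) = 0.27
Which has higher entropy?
A

For binary distributions, entropy is maximized at p=0.5 and decreases as p moves toward 0 or 1.

H(A) = H(0.38) = 0.9580 bits
H(B) = H(0.27) = 0.8415 bits

Distribution A (p=0.38) is closer to uniform (p=0.5), so it has higher entropy.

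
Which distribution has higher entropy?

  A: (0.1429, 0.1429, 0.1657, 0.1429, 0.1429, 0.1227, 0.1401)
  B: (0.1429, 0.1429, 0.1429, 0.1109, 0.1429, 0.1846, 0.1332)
A

Both distributions are close to uniform, making this a harder comparison.

H(A) = 2.8027 bits
H(B) = 2.7932 bits

The distribution closer to uniform has higher entropy.
Answer: A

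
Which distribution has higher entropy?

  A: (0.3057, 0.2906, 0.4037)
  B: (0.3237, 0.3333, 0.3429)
B

Both distributions are close to uniform, making this a harder comparison.

H(A) = 1.5691 bits
H(B) = 1.5846 bits

The distribution closer to uniform has higher entropy.
Answer: B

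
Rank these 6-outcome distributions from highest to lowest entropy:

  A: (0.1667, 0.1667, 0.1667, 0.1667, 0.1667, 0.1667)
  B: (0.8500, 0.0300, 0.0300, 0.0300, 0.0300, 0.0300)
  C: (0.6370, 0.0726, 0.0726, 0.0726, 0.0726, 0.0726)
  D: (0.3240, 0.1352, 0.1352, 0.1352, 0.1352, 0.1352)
A > D > C > B

Key insight: Entropy is maximized by uniform distributions and minimized by concentrated distributions.

Entropies:
  H(A) = 2.5850 bits
  H(B) = 0.9581 bits
  H(C) = 1.7880 bits
  H(D) = 2.4783 bits

Ranking: A > D > C > B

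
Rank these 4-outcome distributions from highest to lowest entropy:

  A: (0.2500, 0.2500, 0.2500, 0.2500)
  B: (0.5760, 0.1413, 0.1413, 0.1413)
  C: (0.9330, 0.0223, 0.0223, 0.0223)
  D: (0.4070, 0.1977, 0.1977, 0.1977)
A > D > B > C

Key insight: Entropy is maximized by uniform distributions and minimized by concentrated distributions.

Entropies:
  H(A) = 2.0000 bits
  H(B) = 1.6553 bits
  H(C) = 0.4608 bits
  H(D) = 1.9148 bits

Ranking: A > D > B > C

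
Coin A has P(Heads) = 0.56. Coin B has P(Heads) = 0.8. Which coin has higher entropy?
A

For binary distributions, entropy is maximized at p=0.5 and decreases as p moves toward 0 or 1.

H(A) = H(0.56) = 0.9896 bits
H(B) = H(0.8) = 0.7219 bits

Distribution A (p=0.56) is closer to uniform (p=0.5), so it has higher entropy.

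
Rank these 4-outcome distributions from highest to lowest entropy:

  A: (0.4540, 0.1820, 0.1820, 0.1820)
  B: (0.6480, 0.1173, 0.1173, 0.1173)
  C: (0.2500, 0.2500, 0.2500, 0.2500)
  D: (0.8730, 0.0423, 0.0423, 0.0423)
C > A > B > D

Key insight: Entropy is maximized by uniform distributions and minimized by concentrated distributions.

Entropies:
  H(A) = 1.8593 bits
  H(B) = 1.4937 bits
  H(C) = 2.0000 bits
  H(D) = 0.7504 bits

Ranking: C > A > B > D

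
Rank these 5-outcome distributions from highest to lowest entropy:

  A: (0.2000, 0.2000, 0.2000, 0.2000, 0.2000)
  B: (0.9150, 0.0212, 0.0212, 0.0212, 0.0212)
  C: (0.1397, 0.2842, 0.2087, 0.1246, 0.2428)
A > C > B

Key insight: Entropy is maximized by uniform distributions and minimized by concentrated distributions.

- Uniform distributions have maximum entropy log₂(5) = 2.3219 bits
- The more "peaked" or concentrated a distribution, the lower its entropy

Entropies:
  H(A) = 2.3219 bits
  H(B) = 0.5896 bits
  H(C) = 2.2545 bits

Ranking: A > C > B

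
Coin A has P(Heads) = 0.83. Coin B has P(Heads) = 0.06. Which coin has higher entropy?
A

For binary distributions, entropy is maximized at p=0.5 and decreases as p moves toward 0 or 1.

H(A) = H(0.83) = 0.6577 bits
H(B) = H(0.06) = 0.3274 bits

Distribution A (p=0.83) is closer to uniform (p=0.5), so it has higher entropy.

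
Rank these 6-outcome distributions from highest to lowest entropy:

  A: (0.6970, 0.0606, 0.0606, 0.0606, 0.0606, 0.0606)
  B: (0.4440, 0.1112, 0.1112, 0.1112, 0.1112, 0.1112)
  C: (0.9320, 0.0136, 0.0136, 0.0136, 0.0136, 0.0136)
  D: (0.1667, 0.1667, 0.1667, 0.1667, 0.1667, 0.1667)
D > B > A > C

Key insight: Entropy is maximized by uniform distributions and minimized by concentrated distributions.

Entropies:
  H(A) = 1.5885 bits
  H(B) = 2.2819 bits
  H(C) = 0.5163 bits
  H(D) = 2.5850 bits

Ranking: D > B > A > C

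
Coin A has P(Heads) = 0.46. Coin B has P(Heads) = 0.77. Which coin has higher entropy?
A

For binary distributions, entropy is maximized at p=0.5 and decreases as p moves toward 0 or 1.

H(A) = H(0.46) = 0.9954 bits
H(B) = H(0.77) = 0.7780 bits

Distribution A (p=0.46) is closer to uniform (p=0.5), so it has higher entropy.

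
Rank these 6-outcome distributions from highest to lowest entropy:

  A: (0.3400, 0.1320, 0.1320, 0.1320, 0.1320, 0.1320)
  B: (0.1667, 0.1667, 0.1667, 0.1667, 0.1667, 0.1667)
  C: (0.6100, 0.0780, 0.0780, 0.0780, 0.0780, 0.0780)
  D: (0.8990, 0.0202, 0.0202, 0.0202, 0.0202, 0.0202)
B > A > C > D

Key insight: Entropy is maximized by uniform distributions and minimized by concentrated distributions.

Entropies:
  H(A) = 2.4573 bits
  H(B) = 2.5850 bits
  H(C) = 1.8704 bits
  H(D) = 0.7067 bits

Ranking: B > A > C > D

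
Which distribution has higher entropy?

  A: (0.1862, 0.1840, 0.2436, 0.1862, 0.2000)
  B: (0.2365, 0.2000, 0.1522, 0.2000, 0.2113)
A

Both distributions are close to uniform, making this a harder comparison.

H(A) = 2.3132 bits
H(B) = 2.3079 bits

The distribution closer to uniform has higher entropy.
Answer: A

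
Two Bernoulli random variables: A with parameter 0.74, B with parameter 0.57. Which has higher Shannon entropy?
B

For binary distributions, entropy is maximized at p=0.5 and decreases as p moves toward 0 or 1.

H(A) = H(0.74) = 0.8267 bits
H(B) = H(0.57) = 0.9858 bits

Distribution B (p=0.57) is closer to uniform (p=0.5), so it has higher entropy.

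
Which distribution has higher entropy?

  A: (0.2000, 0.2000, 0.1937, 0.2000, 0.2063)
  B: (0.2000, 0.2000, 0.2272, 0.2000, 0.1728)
A

Both distributions are close to uniform, making this a harder comparison.

H(A) = 2.3216 bits
H(B) = 2.3166 bits

The distribution closer to uniform has higher entropy.
Answer: A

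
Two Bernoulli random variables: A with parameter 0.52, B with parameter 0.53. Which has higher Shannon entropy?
A

For binary distributions, entropy is maximized at p=0.5 and decreases as p moves toward 0 or 1.

H(A) = H(0.52) = 0.9988 bits
H(B) = H(0.53) = 0.9974 bits

Distribution A (p=0.52) is closer to uniform (p=0.5), so it has higher entropy.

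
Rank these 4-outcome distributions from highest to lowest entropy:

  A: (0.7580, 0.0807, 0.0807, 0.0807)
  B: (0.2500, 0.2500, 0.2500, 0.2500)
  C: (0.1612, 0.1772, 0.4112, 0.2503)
B > C > A

Key insight: Entropy is maximized by uniform distributions and minimized by concentrated distributions.

- Uniform distributions have maximum entropy log₂(4) = 2.0000 bits
- The more "peaked" or concentrated a distribution, the lower its entropy

Entropies:
  H(A) = 1.1819 bits
  H(B) = 2.0000 bits
  H(C) = 1.8943 bits

Ranking: B > C > A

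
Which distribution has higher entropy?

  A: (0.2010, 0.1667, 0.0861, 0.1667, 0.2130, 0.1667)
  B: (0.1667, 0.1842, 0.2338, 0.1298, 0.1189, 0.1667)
B

Both distributions are close to uniform, making this a harder comparison.

H(A) = 2.5374 bits
H(B) = 2.5490 bits

The distribution closer to uniform has higher entropy.
Answer: B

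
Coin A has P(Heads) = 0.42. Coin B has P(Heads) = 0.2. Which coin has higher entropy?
A

For binary distributions, entropy is maximized at p=0.5 and decreases as p moves toward 0 or 1.

H(A) = H(0.42) = 0.9815 bits
H(B) = H(0.2) = 0.7219 bits

Distribution A (p=0.42) is closer to uniform (p=0.5), so it has higher entropy.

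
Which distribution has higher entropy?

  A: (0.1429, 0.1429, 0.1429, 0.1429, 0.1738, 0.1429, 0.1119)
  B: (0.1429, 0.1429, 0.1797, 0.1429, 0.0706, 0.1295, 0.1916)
A

Both distributions are close to uniform, making this a harder comparison.

H(A) = 2.7976 bits
H(B) = 2.7568 bits

The distribution closer to uniform has higher entropy.
Answer: A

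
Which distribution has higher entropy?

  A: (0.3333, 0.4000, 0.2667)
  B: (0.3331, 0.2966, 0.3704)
B

Both distributions are close to uniform, making this a harder comparison.

H(A) = 1.5656 bits
H(B) = 1.5791 bits

The distribution closer to uniform has higher entropy.
Answer: B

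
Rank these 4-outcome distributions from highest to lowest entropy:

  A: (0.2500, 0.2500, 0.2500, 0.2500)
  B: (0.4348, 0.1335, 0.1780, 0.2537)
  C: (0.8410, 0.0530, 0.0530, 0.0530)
A > B > C

Key insight: Entropy is maximized by uniform distributions and minimized by concentrated distributions.

- Uniform distributions have maximum entropy log₂(4) = 2.0000 bits
- The more "peaked" or concentrated a distribution, the lower its entropy

Entropies:
  H(A) = 2.0000 bits
  H(B) = 1.8555 bits
  H(C) = 0.8839 bits

Ranking: A > B > C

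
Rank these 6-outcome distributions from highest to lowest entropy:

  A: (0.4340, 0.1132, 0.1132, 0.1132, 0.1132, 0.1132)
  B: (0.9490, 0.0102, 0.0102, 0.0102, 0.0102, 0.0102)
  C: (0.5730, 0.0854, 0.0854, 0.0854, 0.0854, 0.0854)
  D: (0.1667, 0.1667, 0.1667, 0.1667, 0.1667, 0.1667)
D > A > C > B

Key insight: Entropy is maximized by uniform distributions and minimized by concentrated distributions.

Entropies:
  H(A) = 2.3016 bits
  H(B) = 0.4090 bits
  H(C) = 1.9760 bits
  H(D) = 2.5850 bits

Ranking: D > A > C > B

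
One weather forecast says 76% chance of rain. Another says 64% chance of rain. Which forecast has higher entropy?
64% forecast

Treat each forecast as a Bernoulli distribution. Binary entropy is maximized at p=0.5 and falls off symmetrically toward 0 or 1. The 64% forecast is closer to 50%, so it is more uncertain. H(76%) ≈ 0.795 bits, H(64%) ≈ 0.943 bits.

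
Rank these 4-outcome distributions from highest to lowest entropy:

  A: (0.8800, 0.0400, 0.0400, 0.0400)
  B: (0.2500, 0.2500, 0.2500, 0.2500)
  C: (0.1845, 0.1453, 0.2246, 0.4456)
B > C > A

Key insight: Entropy is maximized by uniform distributions and minimized by concentrated distributions.

- Uniform distributions have maximum entropy log₂(4) = 2.0000 bits
- The more "peaked" or concentrated a distribution, the lower its entropy

Entropies:
  H(A) = 0.7196 bits
  H(B) = 2.0000 bits
  H(C) = 1.8579 bits

Ranking: B > C > A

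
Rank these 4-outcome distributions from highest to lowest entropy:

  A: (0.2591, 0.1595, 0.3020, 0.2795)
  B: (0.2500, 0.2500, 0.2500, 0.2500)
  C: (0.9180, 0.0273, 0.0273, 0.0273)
B > A > C

Key insight: Entropy is maximized by uniform distributions and minimized by concentrated distributions.

- Uniform distributions have maximum entropy log₂(4) = 2.0000 bits
- The more "peaked" or concentrated a distribution, the lower its entropy

Entropies:
  H(A) = 1.9629 bits
  H(B) = 2.0000 bits
  H(C) = 0.5392 bits

Ranking: B > A > C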